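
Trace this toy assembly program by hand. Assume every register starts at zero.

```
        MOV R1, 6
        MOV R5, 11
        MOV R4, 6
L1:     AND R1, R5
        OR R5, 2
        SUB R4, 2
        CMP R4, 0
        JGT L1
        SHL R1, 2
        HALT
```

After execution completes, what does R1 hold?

R1=6
R5=11
R4=6
R1=6&11=2
R5=11|2=11
R4=6-2=4
CMP R4, 0  (cmp 4,0)
JGT L1: taken
R1=2&11=2
R5=11|2=11
R4=4-2=2
CMP R4, 0  (cmp 2,0)
JGT L1: taken
R1=2&11=2
R5=11|2=11
R4=2-2=0
CMP R4, 0  (cmp 0,0)
JGT L1: not taken
R1=2<<2=8
halt.

8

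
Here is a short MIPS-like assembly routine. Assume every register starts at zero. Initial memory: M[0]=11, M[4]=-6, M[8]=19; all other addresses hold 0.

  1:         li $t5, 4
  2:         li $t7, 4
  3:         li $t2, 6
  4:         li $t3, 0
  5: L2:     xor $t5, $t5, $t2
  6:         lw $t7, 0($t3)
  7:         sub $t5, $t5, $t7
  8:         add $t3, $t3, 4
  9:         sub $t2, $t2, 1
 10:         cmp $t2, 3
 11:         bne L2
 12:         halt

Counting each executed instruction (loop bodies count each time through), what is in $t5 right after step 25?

after li $t5, 4: $t5=4
after li $t7, 4: $t7=4
after li $t2, 6: $t2=6
after li $t3, 0: $t3=0
after xor $t5, $t5, $t2: $t5=4^6=2
after lw $t7, 0($t3): $t7=M[0]=11
after sub $t5, $t5, $t7: $t5=2-11=-9
after add $t3, $t3, 4: $t3=0+4=4
after sub $t2, $t2, 1: $t2=6-1=5
cmp $t2, 3  (cmp 5,3)
bne L2: taken
after xor $t5, $t5, $t2: $t5=(-9)^5=-14
after lw $t7, 0($t3): $t7=M[4]=-6
after sub $t5, $t5, $t7: $t5=(-14)-(-6)=-8
after add $t3, $t3, 4: $t3=4+4=8
after sub $t2, $t2, 1: $t2=5-1=4
cmp $t2, 3  (cmp 4,3)
bne L2: taken
after xor $t5, $t5, $t2: $t5=(-8)^4=-4
after lw $t7, 0($t3): $t7=M[8]=19
after sub $t5, $t5, $t7: $t5=(-4)-19=-23
after add $t3, $t3, 4: $t3=8+4=12
after sub $t2, $t2, 1: $t2=4-1=3
cmp $t2, 3  (cmp 3,3)
bne L2: not taken
After step 25: $t5 = -23.

-23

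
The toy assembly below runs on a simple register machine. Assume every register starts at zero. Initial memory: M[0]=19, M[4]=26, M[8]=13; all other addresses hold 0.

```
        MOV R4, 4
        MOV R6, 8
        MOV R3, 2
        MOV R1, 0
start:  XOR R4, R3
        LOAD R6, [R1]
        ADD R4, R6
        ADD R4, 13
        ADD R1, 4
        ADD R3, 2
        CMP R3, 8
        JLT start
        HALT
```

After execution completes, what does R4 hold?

after MOV R4, 4: R4=4
after MOV R6, 8: R6=8
after MOV R3, 2: R3=2
after MOV R1, 0: R1=0
after XOR R4, R3: R4=4^2=6
after LOAD R6, [R1]: R6=M[0]=19
after ADD R4, R6: R4=6+19=25
after ADD R4, 13: R4=25+13=38
after ADD R1, 4: R1=0+4=4
after ADD R3, 2: R3=2+2=4
CMP R3, 8  (cmp 4,8)
JLT start: taken
after XOR R4, R3: R4=38^4=34
after LOAD R6, [R1]: R6=M[4]=26
after ADD R4, R6: R4=34+26=60
after ADD R4, 13: R4=60+13=73
after ADD R1, 4: R1=4+4=8
after ADD R3, 2: R3=4+2=6
CMP R3, 8  (cmp 6,8)
JLT start: taken
after XOR R4, R3: R4=73^6=79
after LOAD R6, [R1]: R6=M[8]=13
after ADD R4, R6: R4=79+13=92
after ADD R4, 13: R4=92+13=105
after ADD R1, 4: R1=8+4=12
after ADD R3, 2: R3=6+2=8
CMP R3, 8  (cmp 8,8)
JLT start: not taken
halt.

105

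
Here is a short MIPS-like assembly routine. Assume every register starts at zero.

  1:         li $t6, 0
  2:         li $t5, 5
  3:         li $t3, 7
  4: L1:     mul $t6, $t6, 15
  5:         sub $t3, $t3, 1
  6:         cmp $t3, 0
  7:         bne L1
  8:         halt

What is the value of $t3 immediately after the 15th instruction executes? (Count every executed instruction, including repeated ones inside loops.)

li $t6, 0 → $t6=0
li $t5, 5 → $t5=5
li $t3, 7 → $t3=7
mul $t6, $t6, 15 → $t6=0*15=0
sub $t3, $t3, 1 → $t3=7-1=6
cmp $t3, 0  (cmp 6,0)
bne L1: taken
mul $t6, $t6, 15 → $t6=0*15=0
sub $t3, $t3, 1 → $t3=6-1=5
cmp $t3, 0  (cmp 5,0)
bne L1: taken
mul $t6, $t6, 15 → $t6=0*15=0
sub $t3, $t3, 1 → $t3=5-1=4
cmp $t3, 0  (cmp 4,0)
bne L1: taken
After step 15: $t3 = 4.

4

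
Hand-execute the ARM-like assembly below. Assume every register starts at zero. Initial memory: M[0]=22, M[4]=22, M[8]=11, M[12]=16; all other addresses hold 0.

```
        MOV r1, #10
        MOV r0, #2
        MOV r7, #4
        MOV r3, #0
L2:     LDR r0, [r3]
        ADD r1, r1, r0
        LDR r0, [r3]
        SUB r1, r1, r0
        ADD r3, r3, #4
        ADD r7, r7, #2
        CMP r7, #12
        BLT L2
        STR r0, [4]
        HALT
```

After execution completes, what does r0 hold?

r1=10
r0=2
r7=4
r3=0
r0=M[0]=22
r1=10+22=32
r0=M[0]=22
r1=32-22=10
r3=0+4=4
r7=4+2=6
CMP r7, #12  (cmp 6,12)
BLT L2: taken
r0=M[4]=22
r1=10+22=32
r0=M[4]=22
r1=32-22=10
r3=4+4=8
r7=6+2=8
CMP r7, #12  (cmp 8,12)
BLT L2: taken
r0=M[8]=11
r1=10+11=21
r0=M[8]=11
r1=21-11=10
r3=8+4=12
r7=8+2=10
CMP r7, #12  (cmp 10,12)
BLT L2: taken
r0=M[12]=16
r1=10+16=26
r0=M[12]=16
r1=26-16=10
r3=12+4=16
r7=10+2=12
CMP r7, #12  (cmp 12,12)
BLT L2: not taken
STR r0, [4] → M[4]=16
halt.

16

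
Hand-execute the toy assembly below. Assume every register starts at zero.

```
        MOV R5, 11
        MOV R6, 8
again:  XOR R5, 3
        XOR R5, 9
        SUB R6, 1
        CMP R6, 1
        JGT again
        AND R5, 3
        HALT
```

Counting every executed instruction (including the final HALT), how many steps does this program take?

R5=11
R6=8
R5=11^3=8
R5=8^9=1
R6=8-1=7
CMP R6, 1  (cmp 7,1)
JGT again: taken
R5=1^3=2
R5=2^9=11
R6=7-1=6
CMP R6, 1  (cmp 6,1)
JGT again: taken
R5=11^3=8
R5=8^9=1
R6=6-1=5
CMP R6, 1  (cmp 5,1)
JGT again: taken
R5=1^3=2
R5=2^9=11
R6=5-1=4
CMP R6, 1  (cmp 4,1)
JGT again: taken
R5=11^3=8
R5=8^9=1
R6=4-1=3
CMP R6, 1  (cmp 3,1)
JGT again: taken
R5=1^3=2
R5=2^9=11
R6=3-1=2
CMP R6, 1  (cmp 2,1)
JGT again: taken
R5=11^3=8
R5=8^9=1
R6=2-1=1
CMP R6, 1  (cmp 1,1)
JGT again: not taken
R5=1&3=1
halt.
Total executed instructions: 39.

39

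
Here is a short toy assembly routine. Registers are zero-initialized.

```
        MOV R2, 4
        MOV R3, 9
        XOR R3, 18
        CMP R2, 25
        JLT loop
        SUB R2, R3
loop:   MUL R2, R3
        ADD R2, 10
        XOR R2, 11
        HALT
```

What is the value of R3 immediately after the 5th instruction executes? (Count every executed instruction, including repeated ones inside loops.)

27

after MOV R2, 4: R2=4
after MOV R3, 9: R3=9
after XOR R3, 18: R3=9^18=27
CMP R2, 25  (cmp 4,25)
JLT loop: taken
After step 5: R3 = 27.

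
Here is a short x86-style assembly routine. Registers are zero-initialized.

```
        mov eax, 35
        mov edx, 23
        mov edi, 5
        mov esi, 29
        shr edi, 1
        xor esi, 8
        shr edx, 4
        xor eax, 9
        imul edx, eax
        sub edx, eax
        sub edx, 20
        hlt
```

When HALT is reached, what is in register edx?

after mov eax, 35: eax=35
after mov edx, 23: edx=23
after mov edi, 5: edi=5
after mov esi, 29: esi=29
after shr edi, 1: edi=5>>1=2
after xor esi, 8: esi=29^8=21
after shr edx, 4: edx=23>>4=1
after xor eax, 9: eax=35^9=42
after imul edx, eax: edx=1*42=42
after sub edx, eax: edx=42-42=0
after sub edx, 20: edx=0-20=-20
halt.

-20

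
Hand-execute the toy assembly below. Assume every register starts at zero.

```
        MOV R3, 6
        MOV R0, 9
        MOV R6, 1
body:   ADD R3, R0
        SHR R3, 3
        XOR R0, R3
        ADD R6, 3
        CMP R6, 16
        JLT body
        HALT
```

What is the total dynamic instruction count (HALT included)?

34

after MOV R3, 6: R3=6
after MOV R0, 9: R0=9
after MOV R6, 1: R6=1
after ADD R3, R0: R3=6+9=15
after SHR R3, 3: R3=15>>3=1
after XOR R0, R3: R0=9^1=8
after ADD R6, 3: R6=1+3=4
CMP R6, 16  (cmp 4,16)
JLT body: taken
after ADD R3, R0: R3=1+8=9
after SHR R3, 3: R3=9>>3=1
after XOR R0, R3: R0=8^1=9
after ADD R6, 3: R6=4+3=7
CMP R6, 16  (cmp 7,16)
JLT body: taken
after ADD R3, R0: R3=1+9=10
after SHR R3, 3: R3=10>>3=1
after XOR R0, R3: R0=9^1=8
after ADD R6, 3: R6=7+3=10
CMP R6, 16  (cmp 10,16)
JLT body: taken
after ADD R3, R0: R3=1+8=9
after SHR R3, 3: R3=9>>3=1
after XOR R0, R3: R0=8^1=9
after ADD R6, 3: R6=10+3=13
CMP R6, 16  (cmp 13,16)
JLT body: taken
after ADD R3, R0: R3=1+9=10
after SHR R3, 3: R3=10>>3=1
after XOR R0, R3: R0=9^1=8
after ADD R6, 3: R6=13+3=16
CMP R6, 16  (cmp 16,16)
JLT body: not taken
halt.
Total executed instructions: 34.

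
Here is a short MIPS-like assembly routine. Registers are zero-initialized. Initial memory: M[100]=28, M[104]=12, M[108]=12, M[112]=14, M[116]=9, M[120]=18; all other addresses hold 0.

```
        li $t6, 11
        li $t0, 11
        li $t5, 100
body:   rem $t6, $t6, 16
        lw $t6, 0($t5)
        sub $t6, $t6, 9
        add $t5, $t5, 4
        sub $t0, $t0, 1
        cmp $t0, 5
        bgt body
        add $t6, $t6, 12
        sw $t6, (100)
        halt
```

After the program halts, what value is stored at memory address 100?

$t6=11
$t0=11
$t5=100
$t6=11%16=11
$t6=M[100]=28
$t6=28-9=19
$t5=100+4=104
$t0=11-1=10
cmp $t0, 5  (cmp 10,5)
bgt body: taken
$t6=19%16=3
$t6=M[104]=12
$t6=12-9=3
$t5=104+4=108
$t0=10-1=9
cmp $t0, 5  (cmp 9,5)
bgt body: taken
$t6=3%16=3
$t6=M[108]=12
$t6=12-9=3
$t5=108+4=112
$t0=9-1=8
cmp $t0, 5  (cmp 8,5)
bgt body: taken
$t6=3%16=3
$t6=M[112]=14
$t6=14-9=5
$t5=112+4=116
$t0=8-1=7
cmp $t0, 5  (cmp 7,5)
bgt body: taken
$t6=5%16=5
$t6=M[116]=9
$t6=9-9=0
$t5=116+4=120
$t0=7-1=6
cmp $t0, 5  (cmp 6,5)
bgt body: taken
$t6=0%16=0
$t6=M[120]=18
$t6=18-9=9
$t5=120+4=124
$t0=6-1=5
cmp $t0, 5  (cmp 5,5)
bgt body: not taken
$t6=9+12=21
sw $t6, (100) → M[100]=21
halt.

21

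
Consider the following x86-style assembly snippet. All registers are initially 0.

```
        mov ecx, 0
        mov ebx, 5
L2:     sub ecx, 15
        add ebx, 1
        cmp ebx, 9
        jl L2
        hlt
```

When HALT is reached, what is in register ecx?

-60

mov ecx, 0 → ecx=0
mov ebx, 5 → ebx=5
sub ecx, 15 → ecx=0-15=-15
add ebx, 1 → ebx=5+1=6
cmp ebx, 9  (cmp 6,9)
jl L2: taken
sub ecx, 15 → ecx=(-15)-15=-30
add ebx, 1 → ebx=6+1=7
cmp ebx, 9  (cmp 7,9)
jl L2: taken
sub ecx, 15 → ecx=(-30)-15=-45
add ebx, 1 → ebx=7+1=8
cmp ebx, 9  (cmp 8,9)
jl L2: taken
sub ecx, 15 → ecx=(-45)-15=-60
add ebx, 1 → ebx=8+1=9
cmp ebx, 9  (cmp 9,9)
jl L2: not taken
halt.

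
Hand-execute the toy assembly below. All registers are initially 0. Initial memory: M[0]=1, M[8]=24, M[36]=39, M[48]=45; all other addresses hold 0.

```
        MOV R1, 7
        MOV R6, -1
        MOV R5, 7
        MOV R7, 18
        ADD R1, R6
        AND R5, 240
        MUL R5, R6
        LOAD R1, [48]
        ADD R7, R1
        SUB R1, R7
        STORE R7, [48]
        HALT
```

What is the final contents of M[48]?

after MOV R1, 7: R1=7
after MOV R6, -1: R6=-1
after MOV R5, 7: R5=7
after MOV R7, 18: R7=18
after ADD R1, R6: R1=7+(-1)=6
after AND R5, 240: R5=7&240=0
after MUL R5, R6: R5=0*(-1)=0
after LOAD R1, [48]: R1=M[48]=45
after ADD R7, R1: R7=18+45=63
after SUB R1, R7: R1=45-63=-18
STORE R7, [48] → M[48]=63
halt.

63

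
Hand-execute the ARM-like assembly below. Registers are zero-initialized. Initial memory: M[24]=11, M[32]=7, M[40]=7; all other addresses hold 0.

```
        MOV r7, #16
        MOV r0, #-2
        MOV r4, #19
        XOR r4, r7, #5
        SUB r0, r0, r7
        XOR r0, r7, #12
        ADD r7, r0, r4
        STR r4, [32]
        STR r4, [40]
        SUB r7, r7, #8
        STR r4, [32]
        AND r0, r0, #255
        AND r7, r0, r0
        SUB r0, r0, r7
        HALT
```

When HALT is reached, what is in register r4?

MOV r7, #16 → r7=16
MOV r0, #-2 → r0=-2
MOV r4, #19 → r4=19
XOR r4, r7, #5 → r4=16^5=21
SUB r0, r0, r7 → r0=(-2)-16=-18
XOR r0, r7, #12 → r0=16^12=28
ADD r7, r0, r4 → r7=28+21=49
STR r4, [32] → M[32]=21
STR r4, [40] → M[40]=21
SUB r7, r7, #8 → r7=49-8=41
STR r4, [32] → M[32]=21
AND r0, r0, #255 → r0=28&255=28
AND r7, r0, r0 → r7=28&28=28
SUB r0, r0, r7 → r0=28-28=0
halt.

21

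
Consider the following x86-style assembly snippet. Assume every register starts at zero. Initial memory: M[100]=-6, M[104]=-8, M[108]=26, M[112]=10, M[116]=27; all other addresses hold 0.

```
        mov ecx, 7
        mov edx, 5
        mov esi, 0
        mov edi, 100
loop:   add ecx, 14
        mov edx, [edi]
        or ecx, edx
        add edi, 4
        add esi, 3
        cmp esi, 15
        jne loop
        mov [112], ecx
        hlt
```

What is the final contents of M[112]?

59

after mov ecx, 7: ecx=7
after mov edx, 5: edx=5
after mov esi, 0: esi=0
after mov edi, 100: edi=100
after add ecx, 14: ecx=7+14=21
after mov edx, [edi]: edx=M[100]=-6
after or ecx, edx: ecx=21|(-6)=-1
after add edi, 4: edi=100+4=104
after add esi, 3: esi=0+3=3
cmp esi, 15  (cmp 3,15)
jne loop: taken
after add ecx, 14: ecx=(-1)+14=13
after mov edx, [edi]: edx=M[104]=-8
after or ecx, edx: ecx=13|(-8)=-3
after add edi, 4: edi=104+4=108
after add esi, 3: esi=3+3=6
cmp esi, 15  (cmp 6,15)
jne loop: taken
after add ecx, 14: ecx=(-3)+14=11
after mov edx, [edi]: edx=M[108]=26
after or ecx, edx: ecx=11|26=27
after add edi, 4: edi=108+4=112
after add esi, 3: esi=6+3=9
cmp esi, 15  (cmp 9,15)
jne loop: taken
after add ecx, 14: ecx=27+14=41
after mov edx, [edi]: edx=M[112]=10
after or ecx, edx: ecx=41|10=43
after add edi, 4: edi=112+4=116
after add esi, 3: esi=9+3=12
cmp esi, 15  (cmp 12,15)
jne loop: taken
after add ecx, 14: ecx=43+14=57
after mov edx, [edi]: edx=M[116]=27
after or ecx, edx: ecx=57|27=59
after add edi, 4: edi=116+4=120
after add esi, 3: esi=12+3=15
cmp esi, 15  (cmp 15,15)
jne loop: not taken
mov [112], ecx → M[112]=59
halt.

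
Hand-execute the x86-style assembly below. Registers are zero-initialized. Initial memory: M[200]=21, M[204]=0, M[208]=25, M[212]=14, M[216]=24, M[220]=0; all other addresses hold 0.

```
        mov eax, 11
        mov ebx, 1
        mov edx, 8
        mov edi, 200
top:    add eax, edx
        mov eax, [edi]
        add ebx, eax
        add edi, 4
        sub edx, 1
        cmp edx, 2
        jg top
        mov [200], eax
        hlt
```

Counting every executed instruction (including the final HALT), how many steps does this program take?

48

after mov eax, 11: eax=11
after mov ebx, 1: ebx=1
after mov edx, 8: edx=8
after mov edi, 200: edi=200
after add eax, edx: eax=11+8=19
after mov eax, [edi]: eax=M[200]=21
after add ebx, eax: ebx=1+21=22
after add edi, 4: edi=200+4=204
after sub edx, 1: edx=8-1=7
cmp edx, 2  (cmp 7,2)
jg top: taken
after add eax, edx: eax=21+7=28
after mov eax, [edi]: eax=M[204]=0
after add ebx, eax: ebx=22+0=22
after add edi, 4: edi=204+4=208
after sub edx, 1: edx=7-1=6
cmp edx, 2  (cmp 6,2)
jg top: taken
after add eax, edx: eax=0+6=6
after mov eax, [edi]: eax=M[208]=25
after add ebx, eax: ebx=22+25=47
after add edi, 4: edi=208+4=212
after sub edx, 1: edx=6-1=5
cmp edx, 2  (cmp 5,2)
jg top: taken
after add eax, edx: eax=25+5=30
after mov eax, [edi]: eax=M[212]=14
after add ebx, eax: ebx=47+14=61
after add edi, 4: edi=212+4=216
after sub edx, 1: edx=5-1=4
cmp edx, 2  (cmp 4,2)
jg top: taken
after add eax, edx: eax=14+4=18
after mov eax, [edi]: eax=M[216]=24
after add ebx, eax: ebx=61+24=85
after add edi, 4: edi=216+4=220
after sub edx, 1: edx=4-1=3
cmp edx, 2  (cmp 3,2)
jg top: taken
after add eax, edx: eax=24+3=27
after mov eax, [edi]: eax=M[220]=0
after add ebx, eax: ebx=85+0=85
after add edi, 4: edi=220+4=224
after sub edx, 1: edx=3-1=2
cmp edx, 2  (cmp 2,2)
jg top: not taken
mov [200], eax → M[200]=0
halt.
Total executed instructions: 48.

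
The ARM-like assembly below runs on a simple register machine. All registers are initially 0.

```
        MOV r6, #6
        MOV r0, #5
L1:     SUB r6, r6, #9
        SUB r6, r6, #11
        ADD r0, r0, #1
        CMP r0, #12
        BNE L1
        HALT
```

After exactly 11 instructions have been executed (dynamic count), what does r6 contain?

MOV r6, #6 → r6=6
MOV r0, #5 → r0=5
SUB r6, r6, #9 → r6=6-9=-3
SUB r6, r6, #11 → r6=(-3)-11=-14
ADD r0, r0, #1 → r0=5+1=6
CMP r0, #12  (cmp 6,12)
BNE L1: taken
SUB r6, r6, #9 → r6=(-14)-9=-23
SUB r6, r6, #11 → r6=(-23)-11=-34
ADD r0, r0, #1 → r0=6+1=7
CMP r0, #12  (cmp 7,12)
After step 11: r6 = -34.

-34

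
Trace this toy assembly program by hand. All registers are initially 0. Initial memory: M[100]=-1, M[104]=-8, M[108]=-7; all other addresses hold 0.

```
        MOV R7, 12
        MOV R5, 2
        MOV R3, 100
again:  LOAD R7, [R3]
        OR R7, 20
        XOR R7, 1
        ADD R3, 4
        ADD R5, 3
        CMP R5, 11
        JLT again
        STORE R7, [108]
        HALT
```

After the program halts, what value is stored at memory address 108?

-4

R7=12
R5=2
R3=100
R7=M[100]=-1
R7=(-1)|20=-1
R7=(-1)^1=-2
R3=100+4=104
R5=2+3=5
CMP R5, 11  (cmp 5,11)
JLT again: taken
R7=M[104]=-8
R7=(-8)|20=-4
R7=(-4)^1=-3
R3=104+4=108
R5=5+3=8
CMP R5, 11  (cmp 8,11)
JLT again: taken
R7=M[108]=-7
R7=(-7)|20=-3
R7=(-3)^1=-4
R3=108+4=112
R5=8+3=11
CMP R5, 11  (cmp 11,11)
JLT again: not taken
STORE R7, [108] → M[108]=-4
halt.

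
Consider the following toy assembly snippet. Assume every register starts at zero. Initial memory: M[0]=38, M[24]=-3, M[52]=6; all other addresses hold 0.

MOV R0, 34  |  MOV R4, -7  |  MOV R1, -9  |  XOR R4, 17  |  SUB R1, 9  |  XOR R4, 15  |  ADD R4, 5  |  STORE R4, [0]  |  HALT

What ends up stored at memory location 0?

-20

MOV R0, 34 → R0=34
MOV R4, -7 → R4=-7
MOV R1, -9 → R1=-9
XOR R4, 17 → R4=(-7)^17=-24
SUB R1, 9 → R1=(-9)-9=-18
XOR R4, 15 → R4=(-24)^15=-25
ADD R4, 5 → R4=(-25)+5=-20
STORE R4, [0] → M[0]=-20
halt.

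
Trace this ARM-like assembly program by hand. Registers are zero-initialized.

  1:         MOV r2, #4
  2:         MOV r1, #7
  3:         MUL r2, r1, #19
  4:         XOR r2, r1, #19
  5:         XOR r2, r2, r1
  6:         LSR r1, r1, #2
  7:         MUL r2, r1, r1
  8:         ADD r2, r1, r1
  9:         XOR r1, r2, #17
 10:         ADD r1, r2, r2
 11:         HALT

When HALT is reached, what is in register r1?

4

MOV r2, #4 → r2=4
MOV r1, #7 → r1=7
MUL r2, r1, #19 → r2=7*19=133
XOR r2, r1, #19 → r2=7^19=20
XOR r2, r2, r1 → r2=20^7=19
LSR r1, r1, #2 → r1=7>>2=1
MUL r2, r1, r1 → r2=1*1=1
ADD r2, r1, r1 → r2=1+1=2
XOR r1, r2, #17 → r1=2^17=19
ADD r1, r2, r2 → r1=2+2=4
halt.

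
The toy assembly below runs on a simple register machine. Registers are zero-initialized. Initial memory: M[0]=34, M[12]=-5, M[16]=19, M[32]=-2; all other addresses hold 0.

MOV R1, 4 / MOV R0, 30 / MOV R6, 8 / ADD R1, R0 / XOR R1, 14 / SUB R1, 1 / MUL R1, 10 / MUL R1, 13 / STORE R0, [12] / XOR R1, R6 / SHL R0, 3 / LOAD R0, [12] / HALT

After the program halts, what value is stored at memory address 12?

30

R1=4
R0=30
R6=8
R1=4+30=34
R1=34^14=44
R1=44-1=43
R1=43*10=430
R1=430*13=5590
STORE R0, [12] → M[12]=30
R1=5590^8=5598
R0=30<<3=240
R0=M[12]=30
halt.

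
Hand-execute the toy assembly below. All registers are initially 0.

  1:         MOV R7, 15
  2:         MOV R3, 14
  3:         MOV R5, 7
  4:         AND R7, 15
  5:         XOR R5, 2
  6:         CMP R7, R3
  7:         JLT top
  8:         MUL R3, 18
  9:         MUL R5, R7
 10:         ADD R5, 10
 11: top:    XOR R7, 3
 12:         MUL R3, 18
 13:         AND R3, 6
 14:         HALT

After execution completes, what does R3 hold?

MOV R7, 15 → R7=15
MOV R3, 14 → R3=14
MOV R5, 7 → R5=7
AND R7, 15 → R7=15&15=15
XOR R5, 2 → R5=7^2=5
CMP R7, R3  (cmp 15,14)
JLT top: not taken
MUL R3, 18 → R3=14*18=252
MUL R5, R7 → R5=5*15=75
ADD R5, 10 → R5=75+10=85
XOR R7, 3 → R7=15^3=12
MUL R3, 18 → R3=252*18=4536
AND R3, 6 → R3=4536&6=0
halt.

0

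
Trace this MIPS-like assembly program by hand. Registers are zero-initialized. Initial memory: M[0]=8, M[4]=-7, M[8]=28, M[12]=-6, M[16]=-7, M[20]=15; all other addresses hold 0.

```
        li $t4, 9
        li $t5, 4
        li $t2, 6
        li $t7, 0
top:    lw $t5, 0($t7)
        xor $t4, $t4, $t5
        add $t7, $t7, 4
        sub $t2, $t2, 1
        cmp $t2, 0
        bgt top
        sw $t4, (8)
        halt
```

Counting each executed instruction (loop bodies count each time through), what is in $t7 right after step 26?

li $t4, 9 → $t4=9
li $t5, 4 → $t5=4
li $t2, 6 → $t2=6
li $t7, 0 → $t7=0
lw $t5, 0($t7) → $t5=M[0]=8
xor $t4, $t4, $t5 → $t4=9^8=1
add $t7, $t7, 4 → $t7=0+4=4
sub $t2, $t2, 1 → $t2=6-1=5
cmp $t2, 0  (cmp 5,0)
bgt top: taken
lw $t5, 0($t7) → $t5=M[4]=-7
xor $t4, $t4, $t5 → $t4=1^(-7)=-8
add $t7, $t7, 4 → $t7=4+4=8
sub $t2, $t2, 1 → $t2=5-1=4
cmp $t2, 0  (cmp 4,0)
bgt top: taken
lw $t5, 0($t7) → $t5=M[8]=28
xor $t4, $t4, $t5 → $t4=(-8)^28=-28
add $t7, $t7, 4 → $t7=8+4=12
sub $t2, $t2, 1 → $t2=4-1=3
cmp $t2, 0  (cmp 3,0)
bgt top: taken
lw $t5, 0($t7) → $t5=M[12]=-6
xor $t4, $t4, $t5 → $t4=(-28)^(-6)=30
add $t7, $t7, 4 → $t7=12+4=16
sub $t2, $t2, 1 → $t2=3-1=2
After step 26: $t7 = 16.

16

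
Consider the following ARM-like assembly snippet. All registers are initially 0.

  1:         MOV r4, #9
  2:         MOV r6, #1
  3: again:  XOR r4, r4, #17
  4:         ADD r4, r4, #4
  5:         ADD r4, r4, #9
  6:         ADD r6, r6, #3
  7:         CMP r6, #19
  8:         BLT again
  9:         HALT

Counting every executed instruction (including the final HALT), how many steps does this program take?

r4=9
r6=1
r4=9^17=24
r4=24+4=28
r4=28+9=37
r6=1+3=4
CMP r6, #19  (cmp 4,19)
BLT again: taken
r4=37^17=52
r4=52+4=56
r4=56+9=65
r6=4+3=7
CMP r6, #19  (cmp 7,19)
BLT again: taken
r4=65^17=80
r4=80+4=84
r4=84+9=93
r6=7+3=10
CMP r6, #19  (cmp 10,19)
BLT again: taken
r4=93^17=76
r4=76+4=80
r4=80+9=89
r6=10+3=13
CMP r6, #19  (cmp 13,19)
BLT again: taken
r4=89^17=72
r4=72+4=76
r4=76+9=85
r6=13+3=16
CMP r6, #19  (cmp 16,19)
BLT again: taken
r4=85^17=68
r4=68+4=72
r4=72+9=81
r6=16+3=19
CMP r6, #19  (cmp 19,19)
BLT again: not taken
halt.
Total executed instructions: 39.

39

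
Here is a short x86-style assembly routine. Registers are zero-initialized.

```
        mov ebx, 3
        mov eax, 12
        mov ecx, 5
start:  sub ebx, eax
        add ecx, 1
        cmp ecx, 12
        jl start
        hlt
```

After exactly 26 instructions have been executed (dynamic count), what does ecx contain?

11

after mov ebx, 3: ebx=3
after mov eax, 12: eax=12
after mov ecx, 5: ecx=5
after sub ebx, eax: ebx=3-12=-9
after add ecx, 1: ecx=5+1=6
cmp ecx, 12  (cmp 6,12)
jl start: taken
after sub ebx, eax: ebx=(-9)-12=-21
after add ecx, 1: ecx=6+1=7
cmp ecx, 12  (cmp 7,12)
jl start: taken
after sub ebx, eax: ebx=(-21)-12=-33
after add ecx, 1: ecx=7+1=8
cmp ecx, 12  (cmp 8,12)
jl start: taken
after sub ebx, eax: ebx=(-33)-12=-45
after add ecx, 1: ecx=8+1=9
cmp ecx, 12  (cmp 9,12)
jl start: taken
after sub ebx, eax: ebx=(-45)-12=-57
after add ecx, 1: ecx=9+1=10
cmp ecx, 12  (cmp 10,12)
jl start: taken
after sub ebx, eax: ebx=(-57)-12=-69
after add ecx, 1: ecx=10+1=11
cmp ecx, 12  (cmp 11,12)
After step 26: ecx = 11.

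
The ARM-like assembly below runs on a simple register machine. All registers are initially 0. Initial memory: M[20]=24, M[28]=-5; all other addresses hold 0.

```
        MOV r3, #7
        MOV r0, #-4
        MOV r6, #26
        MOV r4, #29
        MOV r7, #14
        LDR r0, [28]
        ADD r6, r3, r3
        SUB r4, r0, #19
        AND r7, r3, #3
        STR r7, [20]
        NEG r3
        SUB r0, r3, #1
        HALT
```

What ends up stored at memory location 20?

3

MOV r3, #7 → r3=7
MOV r0, #-4 → r0=-4
MOV r6, #26 → r6=26
MOV r4, #29 → r4=29
MOV r7, #14 → r7=14
LDR r0, [28] → r0=M[28]=-5
ADD r6, r3, r3 → r6=7+7=14
SUB r4, r0, #19 → r4=(-5)-19=-24
AND r7, r3, #3 → r7=7&3=3
STR r7, [20] → M[20]=3
NEG r3 → r3=-(7)=-7
SUB r0, r3, #1 → r0=(-7)-1=-8
halt.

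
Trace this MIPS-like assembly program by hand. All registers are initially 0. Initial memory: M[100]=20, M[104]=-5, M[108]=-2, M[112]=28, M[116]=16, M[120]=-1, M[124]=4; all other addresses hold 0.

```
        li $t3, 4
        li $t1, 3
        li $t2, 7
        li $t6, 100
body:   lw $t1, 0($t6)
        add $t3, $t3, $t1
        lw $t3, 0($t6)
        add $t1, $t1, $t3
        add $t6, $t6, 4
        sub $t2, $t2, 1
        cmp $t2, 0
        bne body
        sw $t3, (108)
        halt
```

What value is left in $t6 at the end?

128

li $t3, 4 → $t3=4
li $t1, 3 → $t1=3
li $t2, 7 → $t2=7
li $t6, 100 → $t6=100
lw $t1, 0($t6) → $t1=M[100]=20
add $t3, $t3, $t1 → $t3=4+20=24
lw $t3, 0($t6) → $t3=M[100]=20
add $t1, $t1, $t3 → $t1=20+20=40
add $t6, $t6, 4 → $t6=100+4=104
sub $t2, $t2, 1 → $t2=7-1=6
cmp $t2, 0  (cmp 6,0)
bne body: taken
lw $t1, 0($t6) → $t1=M[104]=-5
add $t3, $t3, $t1 → $t3=20+(-5)=15
lw $t3, 0($t6) → $t3=M[104]=-5
add $t1, $t1, $t3 → $t1=(-5)+(-5)=-10
add $t6, $t6, 4 → $t6=104+4=108
sub $t2, $t2, 1 → $t2=6-1=5
cmp $t2, 0  (cmp 5,0)
bne body: taken
lw $t1, 0($t6) → $t1=M[108]=-2
add $t3, $t3, $t1 → $t3=(-5)+(-2)=-7
lw $t3, 0($t6) → $t3=M[108]=-2
add $t1, $t1, $t3 → $t1=(-2)+(-2)=-4
add $t6, $t6, 4 → $t6=108+4=112
sub $t2, $t2, 1 → $t2=5-1=4
cmp $t2, 0  (cmp 4,0)
bne body: taken
lw $t1, 0($t6) → $t1=M[112]=28
add $t3, $t3, $t1 → $t3=(-2)+28=26
lw $t3, 0($t6) → $t3=M[112]=28
add $t1, $t1, $t3 → $t1=28+28=56
add $t6, $t6, 4 → $t6=112+4=116
sub $t2, $t2, 1 → $t2=4-1=3
cmp $t2, 0  (cmp 3,0)
bne body: taken
lw $t1, 0($t6) → $t1=M[116]=16
add $t3, $t3, $t1 → $t3=28+16=44
lw $t3, 0($t6) → $t3=M[116]=16
add $t1, $t1, $t3 → $t1=16+16=32
add $t6, $t6, 4 → $t6=116+4=120
sub $t2, $t2, 1 → $t2=3-1=2
cmp $t2, 0  (cmp 2,0)
bne body: taken
lw $t1, 0($t6) → $t1=M[120]=-1
add $t3, $t3, $t1 → $t3=16+(-1)=15
lw $t3, 0($t6) → $t3=M[120]=-1
add $t1, $t1, $t3 → $t1=(-1)+(-1)=-2
add $t6, $t6, 4 → $t6=120+4=124
sub $t2, $t2, 1 → $t2=2-1=1
cmp $t2, 0  (cmp 1,0)
bne body: taken
lw $t1, 0($t6) → $t1=M[124]=4
add $t3, $t3, $t1 → $t3=(-1)+4=3
lw $t3, 0($t6) → $t3=M[124]=4
add $t1, $t1, $t3 → $t1=4+4=8
add $t6, $t6, 4 → $t6=124+4=128
sub $t2, $t2, 1 → $t2=1-1=0
cmp $t2, 0  (cmp 0,0)
bne body: not taken
sw $t3, (108) → M[108]=4
halt.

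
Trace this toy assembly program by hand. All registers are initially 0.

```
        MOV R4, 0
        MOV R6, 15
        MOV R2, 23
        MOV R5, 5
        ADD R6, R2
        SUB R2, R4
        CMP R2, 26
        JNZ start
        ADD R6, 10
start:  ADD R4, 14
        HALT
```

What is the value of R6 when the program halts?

38

after MOV R4, 0: R4=0
after MOV R6, 15: R6=15
after MOV R2, 23: R2=23
after MOV R5, 5: R5=5
after ADD R6, R2: R6=15+23=38
after SUB R2, R4: R2=23-0=23
CMP R2, 26  (cmp 23,26)
JNZ start: taken
after ADD R4, 14: R4=0+14=14
halt.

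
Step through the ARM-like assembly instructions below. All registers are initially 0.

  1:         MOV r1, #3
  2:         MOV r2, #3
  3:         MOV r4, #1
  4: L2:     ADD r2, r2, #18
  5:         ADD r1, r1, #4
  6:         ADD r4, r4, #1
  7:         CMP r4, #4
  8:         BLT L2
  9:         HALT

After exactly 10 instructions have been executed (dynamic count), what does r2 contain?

39

MOV r1, #3 → r1=3
MOV r2, #3 → r2=3
MOV r4, #1 → r4=1
ADD r2, r2, #18 → r2=3+18=21
ADD r1, r1, #4 → r1=3+4=7
ADD r4, r4, #1 → r4=1+1=2
CMP r4, #4  (cmp 2,4)
BLT L2: taken
ADD r2, r2, #18 → r2=21+18=39
ADD r1, r1, #4 → r1=7+4=11
After step 10: r2 = 39.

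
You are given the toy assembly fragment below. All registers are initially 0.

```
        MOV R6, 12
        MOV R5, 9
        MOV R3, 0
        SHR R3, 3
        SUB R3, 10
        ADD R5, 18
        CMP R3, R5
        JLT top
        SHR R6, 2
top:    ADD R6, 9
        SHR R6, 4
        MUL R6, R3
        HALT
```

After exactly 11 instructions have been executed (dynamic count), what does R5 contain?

27

after MOV R6, 12: R6=12
after MOV R5, 9: R5=9
after MOV R3, 0: R3=0
after SHR R3, 3: R3=0>>3=0
after SUB R3, 10: R3=0-10=-10
after ADD R5, 18: R5=9+18=27
CMP R3, R5  (cmp -10,27)
JLT top: taken
after ADD R6, 9: R6=12+9=21
after SHR R6, 4: R6=21>>4=1
after MUL R6, R3: R6=1*(-10)=-10
After step 11: R5 = 27.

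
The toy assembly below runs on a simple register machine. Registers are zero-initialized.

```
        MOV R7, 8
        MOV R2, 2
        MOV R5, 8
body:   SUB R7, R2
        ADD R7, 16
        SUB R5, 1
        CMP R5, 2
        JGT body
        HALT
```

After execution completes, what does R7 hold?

92

MOV R7, 8 → R7=8
MOV R2, 2 → R2=2
MOV R5, 8 → R5=8
SUB R7, R2 → R7=8-2=6
ADD R7, 16 → R7=6+16=22
SUB R5, 1 → R5=8-1=7
CMP R5, 2  (cmp 7,2)
JGT body: taken
SUB R7, R2 → R7=22-2=20
ADD R7, 16 → R7=20+16=36
SUB R5, 1 → R5=7-1=6
CMP R5, 2  (cmp 6,2)
JGT body: taken
SUB R7, R2 → R7=36-2=34
ADD R7, 16 → R7=34+16=50
SUB R5, 1 → R5=6-1=5
CMP R5, 2  (cmp 5,2)
JGT body: taken
SUB R7, R2 → R7=50-2=48
ADD R7, 16 → R7=48+16=64
SUB R5, 1 → R5=5-1=4
CMP R5, 2  (cmp 4,2)
JGT body: taken
SUB R7, R2 → R7=64-2=62
ADD R7, 16 → R7=62+16=78
SUB R5, 1 → R5=4-1=3
CMP R5, 2  (cmp 3,2)
JGT body: taken
SUB R7, R2 → R7=78-2=76
ADD R7, 16 → R7=76+16=92
SUB R5, 1 → R5=3-1=2
CMP R5, 2  (cmp 2,2)
JGT body: not taken
halt.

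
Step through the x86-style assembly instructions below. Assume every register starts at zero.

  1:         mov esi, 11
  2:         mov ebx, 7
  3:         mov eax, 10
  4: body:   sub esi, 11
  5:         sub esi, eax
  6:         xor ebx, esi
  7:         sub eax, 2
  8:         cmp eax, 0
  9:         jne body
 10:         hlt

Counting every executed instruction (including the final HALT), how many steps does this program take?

34

after mov esi, 11: esi=11
after mov ebx, 7: ebx=7
after mov eax, 10: eax=10
after sub esi, 11: esi=11-11=0
after sub esi, eax: esi=0-10=-10
after xor ebx, esi: ebx=7^(-10)=-15
after sub eax, 2: eax=10-2=8
cmp eax, 0  (cmp 8,0)
jne body: taken
after sub esi, 11: esi=(-10)-11=-21
after sub esi, eax: esi=(-21)-8=-29
after xor ebx, esi: ebx=(-15)^(-29)=18
after sub eax, 2: eax=8-2=6
cmp eax, 0  (cmp 6,0)
jne body: taken
after sub esi, 11: esi=(-29)-11=-40
after sub esi, eax: esi=(-40)-6=-46
after xor ebx, esi: ebx=18^(-46)=-64
after sub eax, 2: eax=6-2=4
cmp eax, 0  (cmp 4,0)
jne body: taken
after sub esi, 11: esi=(-46)-11=-57
after sub esi, eax: esi=(-57)-4=-61
after xor ebx, esi: ebx=(-64)^(-61)=3
after sub eax, 2: eax=4-2=2
cmp eax, 0  (cmp 2,0)
jne body: taken
after sub esi, 11: esi=(-61)-11=-72
after sub esi, eax: esi=(-72)-2=-74
after xor ebx, esi: ebx=3^(-74)=-75
after sub eax, 2: eax=2-2=0
cmp eax, 0  (cmp 0,0)
jne body: not taken
halt.
Total executed instructions: 34.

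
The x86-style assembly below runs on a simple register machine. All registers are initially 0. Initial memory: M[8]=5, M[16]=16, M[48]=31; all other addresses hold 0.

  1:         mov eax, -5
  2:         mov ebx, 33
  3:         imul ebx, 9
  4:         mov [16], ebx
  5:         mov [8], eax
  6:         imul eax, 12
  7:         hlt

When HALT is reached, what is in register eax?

mov eax, -5 → eax=-5
mov ebx, 33 → ebx=33
imul ebx, 9 → ebx=33*9=297
mov [16], ebx → M[16]=297
mov [8], eax → M[8]=-5
imul eax, 12 → eax=(-5)*12=-60
halt.

-60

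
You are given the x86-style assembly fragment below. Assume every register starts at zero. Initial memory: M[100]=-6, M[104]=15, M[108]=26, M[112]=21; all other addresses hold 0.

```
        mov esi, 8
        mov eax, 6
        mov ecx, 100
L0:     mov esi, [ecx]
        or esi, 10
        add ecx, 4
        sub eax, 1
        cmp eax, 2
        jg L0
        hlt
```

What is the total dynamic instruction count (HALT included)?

28

after mov esi, 8: esi=8
after mov eax, 6: eax=6
after mov ecx, 100: ecx=100
after mov esi, [ecx]: esi=M[100]=-6
after or esi, 10: esi=(-6)|10=-6
after add ecx, 4: ecx=100+4=104
after sub eax, 1: eax=6-1=5
cmp eax, 2  (cmp 5,2)
jg L0: taken
after mov esi, [ecx]: esi=M[104]=15
after or esi, 10: esi=15|10=15
after add ecx, 4: ecx=104+4=108
after sub eax, 1: eax=5-1=4
cmp eax, 2  (cmp 4,2)
jg L0: taken
after mov esi, [ecx]: esi=M[108]=26
after or esi, 10: esi=26|10=26
after add ecx, 4: ecx=108+4=112
after sub eax, 1: eax=4-1=3
cmp eax, 2  (cmp 3,2)
jg L0: taken
after mov esi, [ecx]: esi=M[112]=21
after or esi, 10: esi=21|10=31
after add ecx, 4: ecx=112+4=116
after sub eax, 1: eax=3-1=2
cmp eax, 2  (cmp 2,2)
jg L0: not taken
halt.
Total executed instructions: 28.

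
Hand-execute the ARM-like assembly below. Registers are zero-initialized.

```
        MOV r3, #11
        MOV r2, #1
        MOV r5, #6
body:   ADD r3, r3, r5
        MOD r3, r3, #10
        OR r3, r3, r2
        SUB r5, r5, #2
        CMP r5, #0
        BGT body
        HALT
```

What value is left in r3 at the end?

3

r3=11
r2=1
r5=6
r3=11+6=17
r3=17%10=7
r3=7|1=7
r5=6-2=4
CMP r5, #0  (cmp 4,0)
BGT body: taken
r3=7+4=11
r3=11%10=1
r3=1|1=1
r5=4-2=2
CMP r5, #0  (cmp 2,0)
BGT body: taken
r3=1+2=3
r3=3%10=3
r3=3|1=3
r5=2-2=0
CMP r5, #0  (cmp 0,0)
BGT body: not taken
halt.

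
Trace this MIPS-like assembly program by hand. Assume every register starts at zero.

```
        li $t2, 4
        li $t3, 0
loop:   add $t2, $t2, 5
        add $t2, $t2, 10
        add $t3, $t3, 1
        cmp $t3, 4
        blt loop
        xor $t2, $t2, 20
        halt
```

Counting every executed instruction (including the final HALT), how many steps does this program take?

$t2=4
$t3=0
$t2=4+5=9
$t2=9+10=19
$t3=0+1=1
cmp $t3, 4  (cmp 1,4)
blt loop: taken
$t2=19+5=24
$t2=24+10=34
$t3=1+1=2
cmp $t3, 4  (cmp 2,4)
blt loop: taken
$t2=34+5=39
$t2=39+10=49
$t3=2+1=3
cmp $t3, 4  (cmp 3,4)
blt loop: taken
$t2=49+5=54
$t2=54+10=64
$t3=3+1=4
cmp $t3, 4  (cmp 4,4)
blt loop: not taken
$t2=64^20=84
halt.
Total executed instructions: 24.

24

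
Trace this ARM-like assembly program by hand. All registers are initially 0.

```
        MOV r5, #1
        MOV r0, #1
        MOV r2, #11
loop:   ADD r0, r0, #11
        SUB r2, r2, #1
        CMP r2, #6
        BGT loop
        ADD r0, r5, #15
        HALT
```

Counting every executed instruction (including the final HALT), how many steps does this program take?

MOV r5, #1 → r5=1
MOV r0, #1 → r0=1
MOV r2, #11 → r2=11
ADD r0, r0, #11 → r0=1+11=12
SUB r2, r2, #1 → r2=11-1=10
CMP r2, #6  (cmp 10,6)
BGT loop: taken
ADD r0, r0, #11 → r0=12+11=23
SUB r2, r2, #1 → r2=10-1=9
CMP r2, #6  (cmp 9,6)
BGT loop: taken
ADD r0, r0, #11 → r0=23+11=34
SUB r2, r2, #1 → r2=9-1=8
CMP r2, #6  (cmp 8,6)
BGT loop: taken
ADD r0, r0, #11 → r0=34+11=45
SUB r2, r2, #1 → r2=8-1=7
CMP r2, #6  (cmp 7,6)
BGT loop: taken
ADD r0, r0, #11 → r0=45+11=56
SUB r2, r2, #1 → r2=7-1=6
CMP r2, #6  (cmp 6,6)
BGT loop: not taken
ADD r0, r5, #15 → r0=1+15=16
halt.
Total executed instructions: 25.

25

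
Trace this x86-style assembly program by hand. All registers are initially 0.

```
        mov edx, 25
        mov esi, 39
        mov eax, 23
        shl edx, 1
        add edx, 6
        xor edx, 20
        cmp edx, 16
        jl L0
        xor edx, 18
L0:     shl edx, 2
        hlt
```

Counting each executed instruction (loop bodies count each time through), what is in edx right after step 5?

56

after mov edx, 25: edx=25
after mov esi, 39: esi=39
after mov eax, 23: eax=23
after shl edx, 1: edx=25<<1=50
after add edx, 6: edx=50+6=56
After step 5: edx = 56.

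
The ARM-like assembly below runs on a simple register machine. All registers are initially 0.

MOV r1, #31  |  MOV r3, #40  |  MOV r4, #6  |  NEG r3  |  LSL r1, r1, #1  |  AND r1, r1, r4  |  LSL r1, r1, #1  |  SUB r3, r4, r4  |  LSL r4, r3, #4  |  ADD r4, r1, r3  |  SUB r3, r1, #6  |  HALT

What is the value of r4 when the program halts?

MOV r1, #31 → r1=31
MOV r3, #40 → r3=40
MOV r4, #6 → r4=6
NEG r3 → r3=-(40)=-40
LSL r1, r1, #1 → r1=31<<1=62
AND r1, r1, r4 → r1=62&6=6
LSL r1, r1, #1 → r1=6<<1=12
SUB r3, r4, r4 → r3=6-6=0
LSL r4, r3, #4 → r4=0<<4=0
ADD r4, r1, r3 → r4=12+0=12
SUB r3, r1, #6 → r3=12-6=6
halt.

12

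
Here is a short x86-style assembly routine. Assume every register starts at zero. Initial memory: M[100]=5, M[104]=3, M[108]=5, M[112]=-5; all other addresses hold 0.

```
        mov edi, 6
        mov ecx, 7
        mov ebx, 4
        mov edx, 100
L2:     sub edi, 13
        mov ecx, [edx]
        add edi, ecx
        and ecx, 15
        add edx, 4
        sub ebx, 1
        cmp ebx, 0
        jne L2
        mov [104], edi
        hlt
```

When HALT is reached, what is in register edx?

116

edi=6
ecx=7
ebx=4
edx=100
edi=6-13=-7
ecx=M[100]=5
edi=(-7)+5=-2
ecx=5&15=5
edx=100+4=104
ebx=4-1=3
cmp ebx, 0  (cmp 3,0)
jne L2: taken
edi=(-2)-13=-15
ecx=M[104]=3
edi=(-15)+3=-12
ecx=3&15=3
edx=104+4=108
ebx=3-1=2
cmp ebx, 0  (cmp 2,0)
jne L2: taken
edi=(-12)-13=-25
ecx=M[108]=5
edi=(-25)+5=-20
ecx=5&15=5
edx=108+4=112
ebx=2-1=1
cmp ebx, 0  (cmp 1,0)
jne L2: taken
edi=(-20)-13=-33
ecx=M[112]=-5
edi=(-33)+(-5)=-38
ecx=(-5)&15=11
edx=112+4=116
ebx=1-1=0
cmp ebx, 0  (cmp 0,0)
jne L2: not taken
mov [104], edi → M[104]=-38
halt.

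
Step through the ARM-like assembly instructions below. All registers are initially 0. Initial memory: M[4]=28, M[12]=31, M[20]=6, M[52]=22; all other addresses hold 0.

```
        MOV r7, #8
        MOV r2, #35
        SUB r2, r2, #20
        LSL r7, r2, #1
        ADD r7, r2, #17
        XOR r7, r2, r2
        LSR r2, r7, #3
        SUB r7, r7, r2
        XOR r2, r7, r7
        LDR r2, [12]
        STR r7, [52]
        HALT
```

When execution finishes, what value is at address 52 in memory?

0

after MOV r7, #8: r7=8
after MOV r2, #35: r2=35
after SUB r2, r2, #20: r2=35-20=15
after LSL r7, r2, #1: r7=15<<1=30
after ADD r7, r2, #17: r7=15+17=32
after XOR r7, r2, r2: r7=15^15=0
after LSR r2, r7, #3: r2=0>>3=0
after SUB r7, r7, r2: r7=0-0=0
after XOR r2, r7, r7: r2=0^0=0
after LDR r2, [12]: r2=M[12]=31
STR r7, [52] → M[52]=0
halt.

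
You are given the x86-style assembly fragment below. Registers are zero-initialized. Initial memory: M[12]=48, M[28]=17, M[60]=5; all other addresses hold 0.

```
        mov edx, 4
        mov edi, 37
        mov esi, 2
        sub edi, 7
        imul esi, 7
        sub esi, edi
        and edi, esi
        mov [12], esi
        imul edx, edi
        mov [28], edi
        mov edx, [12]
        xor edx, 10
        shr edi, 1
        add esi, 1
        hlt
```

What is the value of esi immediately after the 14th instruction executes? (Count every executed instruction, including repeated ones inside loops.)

edx=4
edi=37
esi=2
edi=37-7=30
esi=2*7=14
esi=14-30=-16
edi=30&(-16)=16
mov [12], esi → M[12]=-16
edx=4*16=64
mov [28], edi → M[28]=16
edx=M[12]=-16
edx=(-16)^10=-6
edi=16>>1=8
esi=(-16)+1=-15
After step 14: esi = -15.

-15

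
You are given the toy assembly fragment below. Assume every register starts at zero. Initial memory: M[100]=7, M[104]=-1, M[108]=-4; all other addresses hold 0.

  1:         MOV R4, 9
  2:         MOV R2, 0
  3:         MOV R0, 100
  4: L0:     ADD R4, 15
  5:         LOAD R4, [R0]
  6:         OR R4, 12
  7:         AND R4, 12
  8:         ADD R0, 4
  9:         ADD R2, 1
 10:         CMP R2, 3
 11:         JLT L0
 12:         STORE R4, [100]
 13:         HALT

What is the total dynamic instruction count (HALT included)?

MOV R4, 9 → R4=9
MOV R2, 0 → R2=0
MOV R0, 100 → R0=100
ADD R4, 15 → R4=9+15=24
LOAD R4, [R0] → R4=M[100]=7
OR R4, 12 → R4=7|12=15
AND R4, 12 → R4=15&12=12
ADD R0, 4 → R0=100+4=104
ADD R2, 1 → R2=0+1=1
CMP R2, 3  (cmp 1,3)
JLT L0: taken
ADD R4, 15 → R4=12+15=27
LOAD R4, [R0] → R4=M[104]=-1
OR R4, 12 → R4=(-1)|12=-1
AND R4, 12 → R4=(-1)&12=12
ADD R0, 4 → R0=104+4=108
ADD R2, 1 → R2=1+1=2
CMP R2, 3  (cmp 2,3)
JLT L0: taken
ADD R4, 15 → R4=12+15=27
LOAD R4, [R0] → R4=M[108]=-4
OR R4, 12 → R4=(-4)|12=-4
AND R4, 12 → R4=(-4)&12=12
ADD R0, 4 → R0=108+4=112
ADD R2, 1 → R2=2+1=3
CMP R2, 3  (cmp 3,3)
JLT L0: not taken
STORE R4, [100] → M[100]=12
halt.
Total executed instructions: 29.

29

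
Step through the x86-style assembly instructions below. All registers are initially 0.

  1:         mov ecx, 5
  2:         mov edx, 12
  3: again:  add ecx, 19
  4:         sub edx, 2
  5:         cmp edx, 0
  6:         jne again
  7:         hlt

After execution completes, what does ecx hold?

after mov ecx, 5: ecx=5
after mov edx, 12: edx=12
after add ecx, 19: ecx=5+19=24
after sub edx, 2: edx=12-2=10
cmp edx, 0  (cmp 10,0)
jne again: taken
after add ecx, 19: ecx=24+19=43
after sub edx, 2: edx=10-2=8
cmp edx, 0  (cmp 8,0)
jne again: taken
after add ecx, 19: ecx=43+19=62
after sub edx, 2: edx=8-2=6
cmp edx, 0  (cmp 6,0)
jne again: taken
after add ecx, 19: ecx=62+19=81
after sub edx, 2: edx=6-2=4
cmp edx, 0  (cmp 4,0)
jne again: taken
after add ecx, 19: ecx=81+19=100
after sub edx, 2: edx=4-2=2
cmp edx, 0  (cmp 2,0)
jne again: taken
after add ecx, 19: ecx=100+19=119
after sub edx, 2: edx=2-2=0
cmp edx, 0  (cmp 0,0)
jne again: not taken
halt.

119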